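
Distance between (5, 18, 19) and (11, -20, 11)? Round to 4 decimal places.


d = sqrt((11-5)^2 + (-20-18)^2 + (11-19)^2) = 39.2938

39.2938


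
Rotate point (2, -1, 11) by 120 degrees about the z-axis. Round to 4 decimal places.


x' = 2*cos(120) - -1*sin(120) = -0.134
y' = 2*sin(120) + -1*cos(120) = 2.2321
z' = 11

(-0.134, 2.2321, 11)


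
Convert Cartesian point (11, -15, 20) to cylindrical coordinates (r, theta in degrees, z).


r = sqrt(11^2 + (-15)^2) = 18.6011
theta = atan2(-15, 11) = 306.2538 deg
z = 20

r = 18.6011, theta = 306.2538 deg, z = 20


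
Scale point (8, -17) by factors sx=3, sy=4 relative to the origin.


Scaling: (x*sx, y*sy) = (8*3, -17*4) = (24, -68)

(24, -68)


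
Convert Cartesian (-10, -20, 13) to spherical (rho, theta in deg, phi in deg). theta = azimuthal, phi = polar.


rho = sqrt((-10)^2 + (-20)^2 + 13^2) = 25.865
theta = atan2(-20, -10) = 243.4349 deg
phi = acos(13/25.865) = 59.8272 deg

rho = 25.865, theta = 243.4349 deg, phi = 59.8272 deg


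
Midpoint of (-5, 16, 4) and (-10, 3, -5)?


Midpoint = ((-5+-10)/2, (16+3)/2, (4+-5)/2) = (-7.5, 9.5, -0.5)

(-7.5, 9.5, -0.5)


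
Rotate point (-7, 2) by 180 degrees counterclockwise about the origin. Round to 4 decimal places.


x' = -7*cos(180) - 2*sin(180) = 7
y' = -7*sin(180) + 2*cos(180) = -2

(7, -2)


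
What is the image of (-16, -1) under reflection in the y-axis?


Reflection across y-axis: (x, y) -> (-x, y)
(-16, -1) -> (16, -1)

(16, -1)


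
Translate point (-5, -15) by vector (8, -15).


Translation: (x+dx, y+dy) = (-5+8, -15+-15) = (3, -30)

(3, -30)


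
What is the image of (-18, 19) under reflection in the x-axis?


Reflection across x-axis: (x, y) -> (x, -y)
(-18, 19) -> (-18, -19)

(-18, -19)


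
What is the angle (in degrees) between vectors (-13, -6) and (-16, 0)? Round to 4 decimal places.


dot = -13*-16 + -6*0 = 208
|u| = 14.3178, |v| = 16
cos(angle) = 0.908
angle = 24.7751 degrees

24.7751 degrees


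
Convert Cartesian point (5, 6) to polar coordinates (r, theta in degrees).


r = sqrt(5^2 + 6^2) = 7.8102
theta = atan2(6, 5) = 50.1944 degrees

r = 7.8102, theta = 50.1944 degrees


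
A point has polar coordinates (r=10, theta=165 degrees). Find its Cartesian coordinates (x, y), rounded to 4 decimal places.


x = 10 * cos(165) = -9.6593
y = 10 * sin(165) = 2.5882

(-9.6593, 2.5882)


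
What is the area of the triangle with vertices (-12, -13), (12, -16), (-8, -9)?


Area = |x1(y2-y3) + x2(y3-y1) + x3(y1-y2)| / 2
= |-12*(-16--9) + 12*(-9--13) + -8*(-13--16)| / 2
= 54

54


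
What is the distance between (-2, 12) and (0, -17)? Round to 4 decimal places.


d = sqrt((0--2)^2 + (-17-12)^2) = 29.0689

29.0689


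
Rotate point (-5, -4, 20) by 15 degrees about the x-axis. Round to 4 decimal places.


x' = -5
y' = -4*cos(15) - 20*sin(15) = -9.0401
z' = -4*sin(15) + 20*cos(15) = 18.2832

(-5, -9.0401, 18.2832)


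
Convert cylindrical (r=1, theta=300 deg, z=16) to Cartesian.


x = 1 * cos(300) = 0.5
y = 1 * sin(300) = -0.866
z = 16

(0.5, -0.866, 16)


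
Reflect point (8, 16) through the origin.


Reflection through origin: (x, y) -> (-x, -y)
(8, 16) -> (-8, -16)

(-8, -16)


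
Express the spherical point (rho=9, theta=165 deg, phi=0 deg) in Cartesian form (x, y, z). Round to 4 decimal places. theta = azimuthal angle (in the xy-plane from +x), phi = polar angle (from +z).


x = 9 * sin(0) * cos(165) = 0
y = 9 * sin(0) * sin(165) = 0
z = 9 * cos(0) = 9

(0, 0, 9)


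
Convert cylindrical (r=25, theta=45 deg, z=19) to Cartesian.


x = 25 * cos(45) = 17.6777
y = 25 * sin(45) = 17.6777
z = 19

(17.6777, 17.6777, 19)


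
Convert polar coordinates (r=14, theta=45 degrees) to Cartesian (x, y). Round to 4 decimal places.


x = 14 * cos(45) = 9.8995
y = 14 * sin(45) = 9.8995

(9.8995, 9.8995)


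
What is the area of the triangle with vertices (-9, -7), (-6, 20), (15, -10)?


Area = |x1(y2-y3) + x2(y3-y1) + x3(y1-y2)| / 2
= |-9*(20--10) + -6*(-10--7) + 15*(-7-20)| / 2
= 328.5

328.5


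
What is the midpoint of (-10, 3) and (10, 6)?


Midpoint = ((-10+10)/2, (3+6)/2) = (0, 4.5)

(0, 4.5)


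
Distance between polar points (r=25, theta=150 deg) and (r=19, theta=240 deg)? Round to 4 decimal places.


d = sqrt(r1^2 + r2^2 - 2*r1*r2*cos(t2-t1))
d = sqrt(25^2 + 19^2 - 2*25*19*cos(240-150)) = 31.4006

31.4006


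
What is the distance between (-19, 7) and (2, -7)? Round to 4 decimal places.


d = sqrt((2--19)^2 + (-7-7)^2) = 25.2389

25.2389


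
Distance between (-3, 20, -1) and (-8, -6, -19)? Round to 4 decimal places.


d = sqrt((-8--3)^2 + (-6-20)^2 + (-19--1)^2) = 32.0156

32.0156


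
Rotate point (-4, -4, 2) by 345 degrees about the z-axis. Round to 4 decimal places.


x' = -4*cos(345) - -4*sin(345) = -4.899
y' = -4*sin(345) + -4*cos(345) = -2.8284
z' = 2

(-4.899, -2.8284, 2)


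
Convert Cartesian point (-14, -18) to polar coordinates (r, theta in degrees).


r = sqrt((-14)^2 + (-18)^2) = 22.8035
theta = atan2(-18, -14) = 232.125 degrees

r = 22.8035, theta = 232.125 degrees


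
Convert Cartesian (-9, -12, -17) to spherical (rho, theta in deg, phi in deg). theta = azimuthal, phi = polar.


rho = sqrt((-9)^2 + (-12)^2 + (-17)^2) = 22.6716
theta = atan2(-12, -9) = 233.1301 deg
phi = acos(-17/22.6716) = 138.5763 deg

rho = 22.6716, theta = 233.1301 deg, phi = 138.5763 deg


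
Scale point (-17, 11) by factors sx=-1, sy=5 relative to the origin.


Scaling: (x*sx, y*sy) = (-17*-1, 11*5) = (17, 55)

(17, 55)


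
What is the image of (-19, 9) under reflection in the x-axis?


Reflection across x-axis: (x, y) -> (x, -y)
(-19, 9) -> (-19, -9)

(-19, -9)


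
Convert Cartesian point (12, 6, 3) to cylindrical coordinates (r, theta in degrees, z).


r = sqrt(12^2 + 6^2) = 13.4164
theta = atan2(6, 12) = 26.5651 deg
z = 3

r = 13.4164, theta = 26.5651 deg, z = 3


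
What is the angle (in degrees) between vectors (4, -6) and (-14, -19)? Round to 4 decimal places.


dot = 4*-14 + -6*-19 = 58
|u| = 7.2111, |v| = 23.6008
cos(angle) = 0.3408
angle = 70.0744 degrees

70.0744 degrees


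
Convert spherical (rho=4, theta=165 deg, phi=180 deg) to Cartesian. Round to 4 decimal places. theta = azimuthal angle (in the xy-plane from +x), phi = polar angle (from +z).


x = 4 * sin(180) * cos(165) = 0
y = 4 * sin(180) * sin(165) = 0
z = 4 * cos(180) = -4

(0, 0, -4)


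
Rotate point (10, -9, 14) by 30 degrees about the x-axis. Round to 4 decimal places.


x' = 10
y' = -9*cos(30) - 14*sin(30) = -14.7942
z' = -9*sin(30) + 14*cos(30) = 7.6244

(10, -14.7942, 7.6244)


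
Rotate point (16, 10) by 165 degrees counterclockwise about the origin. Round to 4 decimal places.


x' = 16*cos(165) - 10*sin(165) = -18.043
y' = 16*sin(165) + 10*cos(165) = -5.5182

(-18.043, -5.5182)


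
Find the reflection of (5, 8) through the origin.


Reflection through origin: (x, y) -> (-x, -y)
(5, 8) -> (-5, -8)

(-5, -8)


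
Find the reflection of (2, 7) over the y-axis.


Reflection across y-axis: (x, y) -> (-x, y)
(2, 7) -> (-2, 7)

(-2, 7)


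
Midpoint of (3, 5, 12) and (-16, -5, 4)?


Midpoint = ((3+-16)/2, (5+-5)/2, (12+4)/2) = (-6.5, 0, 8)

(-6.5, 0, 8)


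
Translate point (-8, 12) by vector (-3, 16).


Translation: (x+dx, y+dy) = (-8+-3, 12+16) = (-11, 28)

(-11, 28)


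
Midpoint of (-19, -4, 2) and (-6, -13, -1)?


Midpoint = ((-19+-6)/2, (-4+-13)/2, (2+-1)/2) = (-12.5, -8.5, 0.5)

(-12.5, -8.5, 0.5)


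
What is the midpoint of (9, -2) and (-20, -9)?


Midpoint = ((9+-20)/2, (-2+-9)/2) = (-5.5, -5.5)

(-5.5, -5.5)


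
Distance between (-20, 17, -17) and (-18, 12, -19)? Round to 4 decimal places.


d = sqrt((-18--20)^2 + (12-17)^2 + (-19--17)^2) = 5.7446

5.7446


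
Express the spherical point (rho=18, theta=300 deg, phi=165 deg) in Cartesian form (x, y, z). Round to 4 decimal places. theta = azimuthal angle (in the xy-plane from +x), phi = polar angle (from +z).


x = 18 * sin(165) * cos(300) = 2.3294
y = 18 * sin(165) * sin(300) = -4.0346
z = 18 * cos(165) = -17.3867

(2.3294, -4.0346, -17.3867)


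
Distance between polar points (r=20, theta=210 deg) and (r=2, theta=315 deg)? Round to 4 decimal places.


d = sqrt(r1^2 + r2^2 - 2*r1*r2*cos(t2-t1))
d = sqrt(20^2 + 2^2 - 2*20*2*cos(315-210)) = 20.6084

20.6084


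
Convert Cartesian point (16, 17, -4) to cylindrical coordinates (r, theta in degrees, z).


r = sqrt(16^2 + 17^2) = 23.3452
theta = atan2(17, 16) = 46.7357 deg
z = -4

r = 23.3452, theta = 46.7357 deg, z = -4


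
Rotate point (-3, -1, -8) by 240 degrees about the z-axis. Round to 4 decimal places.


x' = -3*cos(240) - -1*sin(240) = 0.634
y' = -3*sin(240) + -1*cos(240) = 3.0981
z' = -8

(0.634, 3.0981, -8)


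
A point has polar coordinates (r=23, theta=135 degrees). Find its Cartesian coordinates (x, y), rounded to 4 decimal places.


x = 23 * cos(135) = -16.2635
y = 23 * sin(135) = 16.2635

(-16.2635, 16.2635)


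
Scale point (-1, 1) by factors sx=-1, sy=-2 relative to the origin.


Scaling: (x*sx, y*sy) = (-1*-1, 1*-2) = (1, -2)

(1, -2)


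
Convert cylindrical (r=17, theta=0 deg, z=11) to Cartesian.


x = 17 * cos(0) = 17
y = 17 * sin(0) = 0
z = 11

(17, 0, 11)


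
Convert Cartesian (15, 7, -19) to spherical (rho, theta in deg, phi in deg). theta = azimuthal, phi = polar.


rho = sqrt(15^2 + 7^2 + (-19)^2) = 25.1992
theta = atan2(7, 15) = 25.0169 deg
phi = acos(-19/25.1992) = 138.9374 deg

rho = 25.1992, theta = 25.0169 deg, phi = 138.9374 deg


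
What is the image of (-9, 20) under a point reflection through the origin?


Reflection through origin: (x, y) -> (-x, -y)
(-9, 20) -> (9, -20)

(9, -20)


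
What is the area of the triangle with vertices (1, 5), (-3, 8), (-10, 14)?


Area = |x1(y2-y3) + x2(y3-y1) + x3(y1-y2)| / 2
= |1*(8-14) + -3*(14-5) + -10*(5-8)| / 2
= 1.5

1.5


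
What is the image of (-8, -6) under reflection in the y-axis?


Reflection across y-axis: (x, y) -> (-x, y)
(-8, -6) -> (8, -6)

(8, -6)


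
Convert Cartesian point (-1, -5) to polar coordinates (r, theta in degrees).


r = sqrt((-1)^2 + (-5)^2) = 5.099
theta = atan2(-5, -1) = 258.6901 degrees

r = 5.099, theta = 258.6901 degrees


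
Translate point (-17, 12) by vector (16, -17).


Translation: (x+dx, y+dy) = (-17+16, 12+-17) = (-1, -5)

(-1, -5)


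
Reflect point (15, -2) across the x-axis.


Reflection across x-axis: (x, y) -> (x, -y)
(15, -2) -> (15, 2)

(15, 2)


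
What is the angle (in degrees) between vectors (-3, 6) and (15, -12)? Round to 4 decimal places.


dot = -3*15 + 6*-12 = -117
|u| = 6.7082, |v| = 19.2094
cos(angle) = -0.908
angle = 155.2249 degrees

155.2249 degrees


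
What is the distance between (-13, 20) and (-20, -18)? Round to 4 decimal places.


d = sqrt((-20--13)^2 + (-18-20)^2) = 38.6394

38.6394


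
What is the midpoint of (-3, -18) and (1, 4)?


Midpoint = ((-3+1)/2, (-18+4)/2) = (-1, -7)

(-1, -7)


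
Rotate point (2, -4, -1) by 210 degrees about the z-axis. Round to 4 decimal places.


x' = 2*cos(210) - -4*sin(210) = -3.7321
y' = 2*sin(210) + -4*cos(210) = 2.4641
z' = -1

(-3.7321, 2.4641, -1)


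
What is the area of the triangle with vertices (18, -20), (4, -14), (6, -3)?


Area = |x1(y2-y3) + x2(y3-y1) + x3(y1-y2)| / 2
= |18*(-14--3) + 4*(-3--20) + 6*(-20--14)| / 2
= 83

83


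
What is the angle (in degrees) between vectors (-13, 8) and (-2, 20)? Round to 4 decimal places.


dot = -13*-2 + 8*20 = 186
|u| = 15.2643, |v| = 20.0998
cos(angle) = 0.6062
angle = 52.6819 degrees

52.6819 degrees


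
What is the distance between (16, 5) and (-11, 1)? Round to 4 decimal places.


d = sqrt((-11-16)^2 + (1-5)^2) = 27.2947

27.2947


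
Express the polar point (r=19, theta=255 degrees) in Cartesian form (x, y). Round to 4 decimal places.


x = 19 * cos(255) = -4.9176
y = 19 * sin(255) = -18.3526

(-4.9176, -18.3526)


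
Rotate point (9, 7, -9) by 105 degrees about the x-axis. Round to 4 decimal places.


x' = 9
y' = 7*cos(105) - -9*sin(105) = 6.8816
z' = 7*sin(105) + -9*cos(105) = 9.0909

(9, 6.8816, 9.0909)


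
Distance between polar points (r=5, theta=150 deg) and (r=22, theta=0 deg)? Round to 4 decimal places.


d = sqrt(r1^2 + r2^2 - 2*r1*r2*cos(t2-t1))
d = sqrt(5^2 + 22^2 - 2*5*22*cos(0-150)) = 26.4485

26.4485


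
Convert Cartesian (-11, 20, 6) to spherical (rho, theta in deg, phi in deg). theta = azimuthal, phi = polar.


rho = sqrt((-11)^2 + 20^2 + 6^2) = 23.6008
theta = atan2(20, -11) = 118.8108 deg
phi = acos(6/23.6008) = 75.2721 deg

rho = 23.6008, theta = 118.8108 deg, phi = 75.2721 deg


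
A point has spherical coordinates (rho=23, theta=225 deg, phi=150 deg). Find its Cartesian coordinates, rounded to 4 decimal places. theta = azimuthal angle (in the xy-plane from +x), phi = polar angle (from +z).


x = 23 * sin(150) * cos(225) = -8.1317
y = 23 * sin(150) * sin(225) = -8.1317
z = 23 * cos(150) = -19.9186

(-8.1317, -8.1317, -19.9186)


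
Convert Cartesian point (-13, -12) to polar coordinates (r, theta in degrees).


r = sqrt((-13)^2 + (-12)^2) = 17.6918
theta = atan2(-12, -13) = 222.7094 degrees

r = 17.6918, theta = 222.7094 degrees


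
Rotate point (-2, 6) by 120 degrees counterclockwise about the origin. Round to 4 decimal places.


x' = -2*cos(120) - 6*sin(120) = -4.1962
y' = -2*sin(120) + 6*cos(120) = -4.7321

(-4.1962, -4.7321)


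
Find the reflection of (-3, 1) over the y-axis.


Reflection across y-axis: (x, y) -> (-x, y)
(-3, 1) -> (3, 1)

(3, 1)


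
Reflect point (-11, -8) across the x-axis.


Reflection across x-axis: (x, y) -> (x, -y)
(-11, -8) -> (-11, 8)

(-11, 8)


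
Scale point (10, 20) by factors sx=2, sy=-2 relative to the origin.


Scaling: (x*sx, y*sy) = (10*2, 20*-2) = (20, -40)

(20, -40)


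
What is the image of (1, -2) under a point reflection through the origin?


Reflection through origin: (x, y) -> (-x, -y)
(1, -2) -> (-1, 2)

(-1, 2)


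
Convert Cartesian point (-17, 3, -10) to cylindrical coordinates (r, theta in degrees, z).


r = sqrt((-17)^2 + 3^2) = 17.2627
theta = atan2(3, -17) = 169.992 deg
z = -10

r = 17.2627, theta = 169.992 deg, z = -10


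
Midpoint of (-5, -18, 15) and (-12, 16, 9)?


Midpoint = ((-5+-12)/2, (-18+16)/2, (15+9)/2) = (-8.5, -1, 12)

(-8.5, -1, 12)


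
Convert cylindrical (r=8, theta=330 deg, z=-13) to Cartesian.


x = 8 * cos(330) = 6.9282
y = 8 * sin(330) = -4
z = -13

(6.9282, -4, -13)


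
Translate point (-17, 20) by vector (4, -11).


Translation: (x+dx, y+dy) = (-17+4, 20+-11) = (-13, 9)

(-13, 9)


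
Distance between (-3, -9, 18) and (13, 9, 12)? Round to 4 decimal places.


d = sqrt((13--3)^2 + (9--9)^2 + (12-18)^2) = 24.8193

24.8193


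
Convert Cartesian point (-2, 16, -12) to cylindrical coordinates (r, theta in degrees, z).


r = sqrt((-2)^2 + 16^2) = 16.1245
theta = atan2(16, -2) = 97.125 deg
z = -12

r = 16.1245, theta = 97.125 deg, z = -12


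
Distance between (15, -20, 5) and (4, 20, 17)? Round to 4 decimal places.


d = sqrt((4-15)^2 + (20--20)^2 + (17-5)^2) = 43.1856

43.1856


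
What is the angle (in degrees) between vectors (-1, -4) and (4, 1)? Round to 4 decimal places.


dot = -1*4 + -4*1 = -8
|u| = 4.1231, |v| = 4.1231
cos(angle) = -0.4706
angle = 118.0725 degrees

118.0725 degrees


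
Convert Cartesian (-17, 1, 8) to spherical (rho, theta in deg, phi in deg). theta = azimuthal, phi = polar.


rho = sqrt((-17)^2 + 1^2 + 8^2) = 18.8149
theta = atan2(1, -17) = 176.6335 deg
phi = acos(8/18.8149) = 64.837 deg

rho = 18.8149, theta = 176.6335 deg, phi = 64.837 deg


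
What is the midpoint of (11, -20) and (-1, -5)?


Midpoint = ((11+-1)/2, (-20+-5)/2) = (5, -12.5)

(5, -12.5)


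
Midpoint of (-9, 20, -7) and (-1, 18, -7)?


Midpoint = ((-9+-1)/2, (20+18)/2, (-7+-7)/2) = (-5, 19, -7)

(-5, 19, -7)


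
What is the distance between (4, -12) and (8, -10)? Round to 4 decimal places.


d = sqrt((8-4)^2 + (-10--12)^2) = 4.4721

4.4721


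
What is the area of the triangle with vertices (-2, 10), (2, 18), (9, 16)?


Area = |x1(y2-y3) + x2(y3-y1) + x3(y1-y2)| / 2
= |-2*(18-16) + 2*(16-10) + 9*(10-18)| / 2
= 32

32


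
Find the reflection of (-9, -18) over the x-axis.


Reflection across x-axis: (x, y) -> (x, -y)
(-9, -18) -> (-9, 18)

(-9, 18)


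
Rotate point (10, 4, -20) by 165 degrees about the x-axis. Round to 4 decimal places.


x' = 10
y' = 4*cos(165) - -20*sin(165) = 1.3127
z' = 4*sin(165) + -20*cos(165) = 20.3538

(10, 1.3127, 20.3538)


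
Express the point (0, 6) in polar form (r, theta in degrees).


r = sqrt(0^2 + 6^2) = 6
theta = atan2(6, 0) = 90 degrees

r = 6, theta = 90 degrees


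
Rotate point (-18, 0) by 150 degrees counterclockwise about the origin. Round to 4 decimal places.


x' = -18*cos(150) - 0*sin(150) = 15.5885
y' = -18*sin(150) + 0*cos(150) = -9

(15.5885, -9)


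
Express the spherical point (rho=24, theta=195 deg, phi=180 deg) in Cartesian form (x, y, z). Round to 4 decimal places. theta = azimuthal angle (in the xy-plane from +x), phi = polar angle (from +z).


x = 24 * sin(180) * cos(195) = 0
y = 24 * sin(180) * sin(195) = 0
z = 24 * cos(180) = -24

(0, 0, -24)


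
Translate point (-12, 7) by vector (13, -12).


Translation: (x+dx, y+dy) = (-12+13, 7+-12) = (1, -5)

(1, -5)


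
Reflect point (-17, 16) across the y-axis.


Reflection across y-axis: (x, y) -> (-x, y)
(-17, 16) -> (17, 16)

(17, 16)


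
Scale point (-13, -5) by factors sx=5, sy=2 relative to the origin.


Scaling: (x*sx, y*sy) = (-13*5, -5*2) = (-65, -10)

(-65, -10)


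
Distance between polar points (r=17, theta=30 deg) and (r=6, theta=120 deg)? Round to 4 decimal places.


d = sqrt(r1^2 + r2^2 - 2*r1*r2*cos(t2-t1))
d = sqrt(17^2 + 6^2 - 2*17*6*cos(120-30)) = 18.0278

18.0278


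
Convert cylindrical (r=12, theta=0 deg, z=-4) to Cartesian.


x = 12 * cos(0) = 12
y = 12 * sin(0) = 0
z = -4

(12, 0, -4)


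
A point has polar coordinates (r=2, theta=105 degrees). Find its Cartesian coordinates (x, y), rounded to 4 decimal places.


x = 2 * cos(105) = -0.5176
y = 2 * sin(105) = 1.9319

(-0.5176, 1.9319)


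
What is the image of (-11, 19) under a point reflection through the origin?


Reflection through origin: (x, y) -> (-x, -y)
(-11, 19) -> (11, -19)

(11, -19)


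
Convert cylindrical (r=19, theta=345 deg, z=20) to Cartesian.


x = 19 * cos(345) = 18.3526
y = 19 * sin(345) = -4.9176
z = 20

(18.3526, -4.9176, 20)


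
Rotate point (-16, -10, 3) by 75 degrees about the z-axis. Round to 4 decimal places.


x' = -16*cos(75) - -10*sin(75) = 5.5182
y' = -16*sin(75) + -10*cos(75) = -18.043
z' = 3

(5.5182, -18.043, 3)


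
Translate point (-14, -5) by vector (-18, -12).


Translation: (x+dx, y+dy) = (-14+-18, -5+-12) = (-32, -17)

(-32, -17)


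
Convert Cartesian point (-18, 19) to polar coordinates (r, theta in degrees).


r = sqrt((-18)^2 + 19^2) = 26.1725
theta = atan2(19, -18) = 133.4518 degrees

r = 26.1725, theta = 133.4518 degrees


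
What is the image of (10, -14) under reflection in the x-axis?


Reflection across x-axis: (x, y) -> (x, -y)
(10, -14) -> (10, 14)

(10, 14)


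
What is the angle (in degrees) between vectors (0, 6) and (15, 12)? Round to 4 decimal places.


dot = 0*15 + 6*12 = 72
|u| = 6, |v| = 19.2094
cos(angle) = 0.6247
angle = 51.3402 degrees

51.3402 degrees


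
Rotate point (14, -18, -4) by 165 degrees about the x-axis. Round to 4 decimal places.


x' = 14
y' = -18*cos(165) - -4*sin(165) = 18.4219
z' = -18*sin(165) + -4*cos(165) = -0.795

(14, 18.4219, -0.795)


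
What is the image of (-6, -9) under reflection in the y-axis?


Reflection across y-axis: (x, y) -> (-x, y)
(-6, -9) -> (6, -9)

(6, -9)


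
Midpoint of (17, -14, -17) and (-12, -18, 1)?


Midpoint = ((17+-12)/2, (-14+-18)/2, (-17+1)/2) = (2.5, -16, -8)

(2.5, -16, -8)


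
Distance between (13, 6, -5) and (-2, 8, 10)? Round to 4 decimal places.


d = sqrt((-2-13)^2 + (8-6)^2 + (10--5)^2) = 21.3073

21.3073


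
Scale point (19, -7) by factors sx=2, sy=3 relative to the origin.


Scaling: (x*sx, y*sy) = (19*2, -7*3) = (38, -21)

(38, -21)


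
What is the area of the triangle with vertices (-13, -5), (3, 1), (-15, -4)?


Area = |x1(y2-y3) + x2(y3-y1) + x3(y1-y2)| / 2
= |-13*(1--4) + 3*(-4--5) + -15*(-5-1)| / 2
= 14

14


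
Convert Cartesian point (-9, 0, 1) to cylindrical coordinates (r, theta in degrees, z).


r = sqrt((-9)^2 + 0^2) = 9
theta = atan2(0, -9) = 180 deg
z = 1

r = 9, theta = 180 deg, z = 1


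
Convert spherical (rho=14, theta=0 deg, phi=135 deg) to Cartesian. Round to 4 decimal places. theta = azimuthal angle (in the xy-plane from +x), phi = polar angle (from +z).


x = 14 * sin(135) * cos(0) = 9.8995
y = 14 * sin(135) * sin(0) = 0
z = 14 * cos(135) = -9.8995

(9.8995, 0, -9.8995)


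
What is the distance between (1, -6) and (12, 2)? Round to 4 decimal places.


d = sqrt((12-1)^2 + (2--6)^2) = 13.6015

13.6015


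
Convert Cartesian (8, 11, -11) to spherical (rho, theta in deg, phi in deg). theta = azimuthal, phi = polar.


rho = sqrt(8^2 + 11^2 + (-11)^2) = 17.4929
theta = atan2(11, 8) = 53.9726 deg
phi = acos(-11/17.4929) = 128.9637 deg

rho = 17.4929, theta = 53.9726 deg, phi = 128.9637 deg


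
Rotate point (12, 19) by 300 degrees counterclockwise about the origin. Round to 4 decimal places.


x' = 12*cos(300) - 19*sin(300) = 22.4545
y' = 12*sin(300) + 19*cos(300) = -0.8923

(22.4545, -0.8923)


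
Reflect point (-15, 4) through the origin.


Reflection through origin: (x, y) -> (-x, -y)
(-15, 4) -> (15, -4)

(15, -4)


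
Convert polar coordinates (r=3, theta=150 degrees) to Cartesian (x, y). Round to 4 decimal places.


x = 3 * cos(150) = -2.5981
y = 3 * sin(150) = 1.5

(-2.5981, 1.5)


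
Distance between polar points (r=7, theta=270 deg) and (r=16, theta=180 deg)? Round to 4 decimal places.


d = sqrt(r1^2 + r2^2 - 2*r1*r2*cos(t2-t1))
d = sqrt(7^2 + 16^2 - 2*7*16*cos(180-270)) = 17.4642

17.4642


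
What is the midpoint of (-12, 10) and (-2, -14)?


Midpoint = ((-12+-2)/2, (10+-14)/2) = (-7, -2)

(-7, -2)


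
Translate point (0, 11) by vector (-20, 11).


Translation: (x+dx, y+dy) = (0+-20, 11+11) = (-20, 22)

(-20, 22)


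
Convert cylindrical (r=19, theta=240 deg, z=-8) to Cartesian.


x = 19 * cos(240) = -9.5
y = 19 * sin(240) = -16.4545
z = -8

(-9.5, -16.4545, -8)


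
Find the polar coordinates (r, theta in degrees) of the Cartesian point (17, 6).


r = sqrt(17^2 + 6^2) = 18.0278
theta = atan2(6, 17) = 19.44 degrees

r = 18.0278, theta = 19.44 degrees


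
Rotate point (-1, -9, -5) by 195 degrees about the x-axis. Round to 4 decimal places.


x' = -1
y' = -9*cos(195) - -5*sin(195) = 7.3992
z' = -9*sin(195) + -5*cos(195) = 7.159

(-1, 7.3992, 7.159)


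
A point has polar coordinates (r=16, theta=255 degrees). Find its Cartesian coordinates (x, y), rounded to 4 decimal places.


x = 16 * cos(255) = -4.1411
y = 16 * sin(255) = -15.4548

(-4.1411, -15.4548)


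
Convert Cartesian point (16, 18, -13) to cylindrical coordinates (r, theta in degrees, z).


r = sqrt(16^2 + 18^2) = 24.0832
theta = atan2(18, 16) = 48.3665 deg
z = -13

r = 24.0832, theta = 48.3665 deg, z = -13


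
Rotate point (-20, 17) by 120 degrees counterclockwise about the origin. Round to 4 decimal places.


x' = -20*cos(120) - 17*sin(120) = -4.7224
y' = -20*sin(120) + 17*cos(120) = -25.8205

(-4.7224, -25.8205)


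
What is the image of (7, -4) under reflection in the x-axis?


Reflection across x-axis: (x, y) -> (x, -y)
(7, -4) -> (7, 4)

(7, 4)


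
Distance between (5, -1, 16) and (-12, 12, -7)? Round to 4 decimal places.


d = sqrt((-12-5)^2 + (12--1)^2 + (-7-16)^2) = 31.4166

31.4166


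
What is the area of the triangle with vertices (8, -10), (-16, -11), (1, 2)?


Area = |x1(y2-y3) + x2(y3-y1) + x3(y1-y2)| / 2
= |8*(-11-2) + -16*(2--10) + 1*(-10--11)| / 2
= 147.5

147.5


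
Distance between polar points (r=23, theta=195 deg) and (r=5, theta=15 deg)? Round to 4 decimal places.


d = sqrt(r1^2 + r2^2 - 2*r1*r2*cos(t2-t1))
d = sqrt(23^2 + 5^2 - 2*23*5*cos(15-195)) = 28

28


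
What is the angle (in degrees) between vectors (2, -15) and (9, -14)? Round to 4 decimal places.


dot = 2*9 + -15*-14 = 228
|u| = 15.1327, |v| = 16.6433
cos(angle) = 0.9053
angle = 25.1406 degrees

25.1406 degrees


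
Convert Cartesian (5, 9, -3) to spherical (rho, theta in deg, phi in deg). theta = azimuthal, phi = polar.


rho = sqrt(5^2 + 9^2 + (-3)^2) = 10.7238
theta = atan2(9, 5) = 60.9454 deg
phi = acos(-3/10.7238) = 106.2454 deg

rho = 10.7238, theta = 60.9454 deg, phi = 106.2454 deg


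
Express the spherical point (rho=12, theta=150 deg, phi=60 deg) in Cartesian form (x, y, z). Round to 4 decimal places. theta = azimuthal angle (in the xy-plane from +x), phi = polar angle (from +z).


x = 12 * sin(60) * cos(150) = -9
y = 12 * sin(60) * sin(150) = 5.1962
z = 12 * cos(60) = 6

(-9, 5.1962, 6)


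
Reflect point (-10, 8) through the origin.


Reflection through origin: (x, y) -> (-x, -y)
(-10, 8) -> (10, -8)

(10, -8)


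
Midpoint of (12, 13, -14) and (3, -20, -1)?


Midpoint = ((12+3)/2, (13+-20)/2, (-14+-1)/2) = (7.5, -3.5, -7.5)

(7.5, -3.5, -7.5)


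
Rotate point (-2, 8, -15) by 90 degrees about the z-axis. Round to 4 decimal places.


x' = -2*cos(90) - 8*sin(90) = -8
y' = -2*sin(90) + 8*cos(90) = -2
z' = -15

(-8, -2, -15)


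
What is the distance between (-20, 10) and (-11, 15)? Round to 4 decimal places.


d = sqrt((-11--20)^2 + (15-10)^2) = 10.2956

10.2956


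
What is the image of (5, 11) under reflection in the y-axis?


Reflection across y-axis: (x, y) -> (-x, y)
(5, 11) -> (-5, 11)

(-5, 11)


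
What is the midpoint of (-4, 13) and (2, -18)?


Midpoint = ((-4+2)/2, (13+-18)/2) = (-1, -2.5)

(-1, -2.5)


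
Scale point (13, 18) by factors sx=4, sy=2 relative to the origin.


Scaling: (x*sx, y*sy) = (13*4, 18*2) = (52, 36)

(52, 36)


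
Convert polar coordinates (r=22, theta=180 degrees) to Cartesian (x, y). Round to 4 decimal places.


x = 22 * cos(180) = -22
y = 22 * sin(180) = 0

(-22, 0)


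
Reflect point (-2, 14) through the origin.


Reflection through origin: (x, y) -> (-x, -y)
(-2, 14) -> (2, -14)

(2, -14)


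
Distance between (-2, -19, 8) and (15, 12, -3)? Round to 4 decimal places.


d = sqrt((15--2)^2 + (12--19)^2 + (-3-8)^2) = 37.027

37.027


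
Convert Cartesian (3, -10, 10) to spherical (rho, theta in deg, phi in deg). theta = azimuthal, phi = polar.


rho = sqrt(3^2 + (-10)^2 + 10^2) = 14.4568
theta = atan2(-10, 3) = 286.6992 deg
phi = acos(10/14.4568) = 46.234 deg

rho = 14.4568, theta = 286.6992 deg, phi = 46.234 deg


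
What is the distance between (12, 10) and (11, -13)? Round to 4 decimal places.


d = sqrt((11-12)^2 + (-13-10)^2) = 23.0217

23.0217


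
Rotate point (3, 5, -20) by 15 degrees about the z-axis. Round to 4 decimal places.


x' = 3*cos(15) - 5*sin(15) = 1.6037
y' = 3*sin(15) + 5*cos(15) = 5.6061
z' = -20

(1.6037, 5.6061, -20)


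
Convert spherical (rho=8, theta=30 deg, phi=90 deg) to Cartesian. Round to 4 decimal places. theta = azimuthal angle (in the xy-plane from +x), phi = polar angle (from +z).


x = 8 * sin(90) * cos(30) = 6.9282
y = 8 * sin(90) * sin(30) = 4
z = 8 * cos(90) = 0

(6.9282, 4, 0)


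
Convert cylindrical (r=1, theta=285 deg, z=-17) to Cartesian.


x = 1 * cos(285) = 0.2588
y = 1 * sin(285) = -0.9659
z = -17

(0.2588, -0.9659, -17)


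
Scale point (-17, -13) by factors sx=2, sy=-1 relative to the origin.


Scaling: (x*sx, y*sy) = (-17*2, -13*-1) = (-34, 13)

(-34, 13)


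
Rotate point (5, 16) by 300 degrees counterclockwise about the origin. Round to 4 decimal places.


x' = 5*cos(300) - 16*sin(300) = 16.3564
y' = 5*sin(300) + 16*cos(300) = 3.6699

(16.3564, 3.6699)


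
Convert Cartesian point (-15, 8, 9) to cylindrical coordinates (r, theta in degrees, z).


r = sqrt((-15)^2 + 8^2) = 17
theta = atan2(8, -15) = 151.9275 deg
z = 9

r = 17, theta = 151.9275 deg, z = 9


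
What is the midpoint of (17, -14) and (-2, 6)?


Midpoint = ((17+-2)/2, (-14+6)/2) = (7.5, -4)

(7.5, -4)


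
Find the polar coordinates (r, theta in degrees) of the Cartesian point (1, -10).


r = sqrt(1^2 + (-10)^2) = 10.0499
theta = atan2(-10, 1) = 275.7106 degrees

r = 10.0499, theta = 275.7106 degrees


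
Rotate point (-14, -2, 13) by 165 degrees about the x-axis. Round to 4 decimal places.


x' = -14
y' = -2*cos(165) - 13*sin(165) = -1.4328
z' = -2*sin(165) + 13*cos(165) = -13.0747

(-14, -1.4328, -13.0747)


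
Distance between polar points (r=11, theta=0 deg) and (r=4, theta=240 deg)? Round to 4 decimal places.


d = sqrt(r1^2 + r2^2 - 2*r1*r2*cos(t2-t1))
d = sqrt(11^2 + 4^2 - 2*11*4*cos(240-0)) = 13.4536

13.4536


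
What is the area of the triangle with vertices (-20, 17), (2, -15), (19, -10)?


Area = |x1(y2-y3) + x2(y3-y1) + x3(y1-y2)| / 2
= |-20*(-15--10) + 2*(-10-17) + 19*(17--15)| / 2
= 327

327


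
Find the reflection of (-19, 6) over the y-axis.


Reflection across y-axis: (x, y) -> (-x, y)
(-19, 6) -> (19, 6)

(19, 6)


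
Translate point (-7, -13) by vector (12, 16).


Translation: (x+dx, y+dy) = (-7+12, -13+16) = (5, 3)

(5, 3)


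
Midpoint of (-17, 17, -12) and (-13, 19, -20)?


Midpoint = ((-17+-13)/2, (17+19)/2, (-12+-20)/2) = (-15, 18, -16)

(-15, 18, -16)


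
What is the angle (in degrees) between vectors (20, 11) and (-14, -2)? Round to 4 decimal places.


dot = 20*-14 + 11*-2 = -302
|u| = 22.8254, |v| = 14.1421
cos(angle) = -0.9356
angle = 159.3193 degrees

159.3193 degrees


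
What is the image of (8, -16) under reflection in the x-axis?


Reflection across x-axis: (x, y) -> (x, -y)
(8, -16) -> (8, 16)

(8, 16)


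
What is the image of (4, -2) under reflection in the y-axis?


Reflection across y-axis: (x, y) -> (-x, y)
(4, -2) -> (-4, -2)

(-4, -2)


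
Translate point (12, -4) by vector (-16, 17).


Translation: (x+dx, y+dy) = (12+-16, -4+17) = (-4, 13)

(-4, 13)


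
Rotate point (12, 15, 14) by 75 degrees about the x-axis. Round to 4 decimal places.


x' = 12
y' = 15*cos(75) - 14*sin(75) = -9.6407
z' = 15*sin(75) + 14*cos(75) = 18.1124

(12, -9.6407, 18.1124)


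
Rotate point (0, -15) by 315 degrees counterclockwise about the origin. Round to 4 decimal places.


x' = 0*cos(315) - -15*sin(315) = -10.6066
y' = 0*sin(315) + -15*cos(315) = -10.6066

(-10.6066, -10.6066)


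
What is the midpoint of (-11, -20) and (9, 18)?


Midpoint = ((-11+9)/2, (-20+18)/2) = (-1, -1)

(-1, -1)


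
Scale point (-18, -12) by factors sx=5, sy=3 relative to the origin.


Scaling: (x*sx, y*sy) = (-18*5, -12*3) = (-90, -36)

(-90, -36)


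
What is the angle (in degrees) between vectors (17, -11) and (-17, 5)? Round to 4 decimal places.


dot = 17*-17 + -11*5 = -344
|u| = 20.2485, |v| = 17.72
cos(angle) = -0.9587
angle = 163.4843 degrees

163.4843 degrees


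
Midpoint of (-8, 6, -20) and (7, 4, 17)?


Midpoint = ((-8+7)/2, (6+4)/2, (-20+17)/2) = (-0.5, 5, -1.5)

(-0.5, 5, -1.5)


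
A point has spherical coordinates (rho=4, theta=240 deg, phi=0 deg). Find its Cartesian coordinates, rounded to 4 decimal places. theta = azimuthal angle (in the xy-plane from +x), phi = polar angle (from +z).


x = 4 * sin(0) * cos(240) = 0
y = 4 * sin(0) * sin(240) = 0
z = 4 * cos(0) = 4

(0, 0, 4)


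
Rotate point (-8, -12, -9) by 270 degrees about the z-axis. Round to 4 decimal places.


x' = -8*cos(270) - -12*sin(270) = -12
y' = -8*sin(270) + -12*cos(270) = 8
z' = -9

(-12, 8, -9)


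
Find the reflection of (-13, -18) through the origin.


Reflection through origin: (x, y) -> (-x, -y)
(-13, -18) -> (13, 18)

(13, 18)


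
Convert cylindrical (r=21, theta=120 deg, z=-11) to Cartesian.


x = 21 * cos(120) = -10.5
y = 21 * sin(120) = 18.1865
z = -11

(-10.5, 18.1865, -11)


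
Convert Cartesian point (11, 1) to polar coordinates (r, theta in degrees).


r = sqrt(11^2 + 1^2) = 11.0454
theta = atan2(1, 11) = 5.1944 degrees

r = 11.0454, theta = 5.1944 degrees


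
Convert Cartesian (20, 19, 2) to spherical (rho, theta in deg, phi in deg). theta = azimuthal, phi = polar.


rho = sqrt(20^2 + 19^2 + 2^2) = 27.6586
theta = atan2(19, 20) = 43.5312 deg
phi = acos(2/27.6586) = 85.8533 deg

rho = 27.6586, theta = 43.5312 deg, phi = 85.8533 deg


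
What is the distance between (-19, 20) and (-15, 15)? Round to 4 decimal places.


d = sqrt((-15--19)^2 + (15-20)^2) = 6.4031

6.4031


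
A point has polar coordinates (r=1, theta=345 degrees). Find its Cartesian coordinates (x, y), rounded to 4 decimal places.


x = 1 * cos(345) = 0.9659
y = 1 * sin(345) = -0.2588

(0.9659, -0.2588)


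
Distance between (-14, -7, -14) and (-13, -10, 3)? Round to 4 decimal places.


d = sqrt((-13--14)^2 + (-10--7)^2 + (3--14)^2) = 17.2916

17.2916


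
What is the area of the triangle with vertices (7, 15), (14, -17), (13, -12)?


Area = |x1(y2-y3) + x2(y3-y1) + x3(y1-y2)| / 2
= |7*(-17--12) + 14*(-12-15) + 13*(15--17)| / 2
= 1.5

1.5


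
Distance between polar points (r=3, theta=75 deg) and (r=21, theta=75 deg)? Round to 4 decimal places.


d = sqrt(r1^2 + r2^2 - 2*r1*r2*cos(t2-t1))
d = sqrt(3^2 + 21^2 - 2*3*21*cos(75-75)) = 18

18


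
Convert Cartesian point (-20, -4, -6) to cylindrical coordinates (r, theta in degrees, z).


r = sqrt((-20)^2 + (-4)^2) = 20.3961
theta = atan2(-4, -20) = 191.3099 deg
z = -6

r = 20.3961, theta = 191.3099 deg, z = -6


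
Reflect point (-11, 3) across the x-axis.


Reflection across x-axis: (x, y) -> (x, -y)
(-11, 3) -> (-11, -3)

(-11, -3)


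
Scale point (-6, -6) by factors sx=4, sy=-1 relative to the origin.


Scaling: (x*sx, y*sy) = (-6*4, -6*-1) = (-24, 6)

(-24, 6)


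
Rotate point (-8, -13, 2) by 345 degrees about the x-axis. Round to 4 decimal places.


x' = -8
y' = -13*cos(345) - 2*sin(345) = -12.0394
z' = -13*sin(345) + 2*cos(345) = 5.2965

(-8, -12.0394, 5.2965)


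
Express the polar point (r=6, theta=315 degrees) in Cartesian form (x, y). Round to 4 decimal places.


x = 6 * cos(315) = 4.2426
y = 6 * sin(315) = -4.2426

(4.2426, -4.2426)


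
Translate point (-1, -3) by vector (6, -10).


Translation: (x+dx, y+dy) = (-1+6, -3+-10) = (5, -13)

(5, -13)


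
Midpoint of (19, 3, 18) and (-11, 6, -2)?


Midpoint = ((19+-11)/2, (3+6)/2, (18+-2)/2) = (4, 4.5, 8)

(4, 4.5, 8)


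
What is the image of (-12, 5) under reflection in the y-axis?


Reflection across y-axis: (x, y) -> (-x, y)
(-12, 5) -> (12, 5)

(12, 5)


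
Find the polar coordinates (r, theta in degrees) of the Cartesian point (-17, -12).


r = sqrt((-17)^2 + (-12)^2) = 20.8087
theta = atan2(-12, -17) = 215.2176 degrees

r = 20.8087, theta = 215.2176 degrees


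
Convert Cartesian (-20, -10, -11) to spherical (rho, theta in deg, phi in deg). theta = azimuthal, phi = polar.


rho = sqrt((-20)^2 + (-10)^2 + (-11)^2) = 24.9199
theta = atan2(-10, -20) = 206.5651 deg
phi = acos(-11/24.9199) = 116.1942 deg

rho = 24.9199, theta = 206.5651 deg, phi = 116.1942 deg


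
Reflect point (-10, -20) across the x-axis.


Reflection across x-axis: (x, y) -> (x, -y)
(-10, -20) -> (-10, 20)

(-10, 20)


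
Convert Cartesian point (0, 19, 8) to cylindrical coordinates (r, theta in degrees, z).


r = sqrt(0^2 + 19^2) = 19
theta = atan2(19, 0) = 90 deg
z = 8

r = 19, theta = 90 deg, z = 8


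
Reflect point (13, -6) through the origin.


Reflection through origin: (x, y) -> (-x, -y)
(13, -6) -> (-13, 6)

(-13, 6)


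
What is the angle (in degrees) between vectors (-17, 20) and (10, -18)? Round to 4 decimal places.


dot = -17*10 + 20*-18 = -530
|u| = 26.2488, |v| = 20.5913
cos(angle) = -0.9806
angle = 168.6901 degrees

168.6901 degrees


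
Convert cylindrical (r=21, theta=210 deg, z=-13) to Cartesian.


x = 21 * cos(210) = -18.1865
y = 21 * sin(210) = -10.5
z = -13

(-18.1865, -10.5, -13)


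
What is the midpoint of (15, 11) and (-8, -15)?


Midpoint = ((15+-8)/2, (11+-15)/2) = (3.5, -2)

(3.5, -2)


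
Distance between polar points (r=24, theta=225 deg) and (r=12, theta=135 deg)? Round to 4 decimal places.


d = sqrt(r1^2 + r2^2 - 2*r1*r2*cos(t2-t1))
d = sqrt(24^2 + 12^2 - 2*24*12*cos(135-225)) = 26.8328

26.8328


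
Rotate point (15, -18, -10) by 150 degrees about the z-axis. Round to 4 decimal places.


x' = 15*cos(150) - -18*sin(150) = -3.9904
y' = 15*sin(150) + -18*cos(150) = 23.0885
z' = -10

(-3.9904, 23.0885, -10)


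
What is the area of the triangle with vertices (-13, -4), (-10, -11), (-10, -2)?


Area = |x1(y2-y3) + x2(y3-y1) + x3(y1-y2)| / 2
= |-13*(-11--2) + -10*(-2--4) + -10*(-4--11)| / 2
= 13.5

13.5


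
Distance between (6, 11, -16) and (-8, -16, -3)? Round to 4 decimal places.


d = sqrt((-8-6)^2 + (-16-11)^2 + (-3--16)^2) = 33.0757

33.0757


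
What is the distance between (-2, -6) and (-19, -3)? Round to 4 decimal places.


d = sqrt((-19--2)^2 + (-3--6)^2) = 17.2627

17.2627


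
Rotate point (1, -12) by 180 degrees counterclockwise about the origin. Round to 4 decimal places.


x' = 1*cos(180) - -12*sin(180) = -1
y' = 1*sin(180) + -12*cos(180) = 12

(-1, 12)


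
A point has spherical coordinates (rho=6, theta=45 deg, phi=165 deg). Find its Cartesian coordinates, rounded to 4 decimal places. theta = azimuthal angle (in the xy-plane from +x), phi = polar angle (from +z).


x = 6 * sin(165) * cos(45) = 1.0981
y = 6 * sin(165) * sin(45) = 1.0981
z = 6 * cos(165) = -5.7956

(1.0981, 1.0981, -5.7956)


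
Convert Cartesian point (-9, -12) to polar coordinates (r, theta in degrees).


r = sqrt((-9)^2 + (-12)^2) = 15
theta = atan2(-12, -9) = 233.1301 degrees

r = 15, theta = 233.1301 degrees


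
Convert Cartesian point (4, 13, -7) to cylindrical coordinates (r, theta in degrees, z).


r = sqrt(4^2 + 13^2) = 13.6015
theta = atan2(13, 4) = 72.8973 deg
z = -7

r = 13.6015, theta = 72.8973 deg, z = -7


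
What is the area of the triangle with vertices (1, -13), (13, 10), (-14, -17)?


Area = |x1(y2-y3) + x2(y3-y1) + x3(y1-y2)| / 2
= |1*(10--17) + 13*(-17--13) + -14*(-13-10)| / 2
= 148.5

148.5


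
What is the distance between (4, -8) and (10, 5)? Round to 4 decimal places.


d = sqrt((10-4)^2 + (5--8)^2) = 14.3178

14.3178


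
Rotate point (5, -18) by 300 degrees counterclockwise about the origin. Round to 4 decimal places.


x' = 5*cos(300) - -18*sin(300) = -13.0885
y' = 5*sin(300) + -18*cos(300) = -13.3301

(-13.0885, -13.3301)


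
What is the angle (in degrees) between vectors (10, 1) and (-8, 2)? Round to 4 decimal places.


dot = 10*-8 + 1*2 = -78
|u| = 10.0499, |v| = 8.2462
cos(angle) = -0.9412
angle = 160.2532 degrees

160.2532 degrees


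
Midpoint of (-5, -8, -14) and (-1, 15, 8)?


Midpoint = ((-5+-1)/2, (-8+15)/2, (-14+8)/2) = (-3, 3.5, -3)

(-3, 3.5, -3)


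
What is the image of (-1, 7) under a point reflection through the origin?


Reflection through origin: (x, y) -> (-x, -y)
(-1, 7) -> (1, -7)

(1, -7)


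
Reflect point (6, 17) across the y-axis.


Reflection across y-axis: (x, y) -> (-x, y)
(6, 17) -> (-6, 17)

(-6, 17)
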